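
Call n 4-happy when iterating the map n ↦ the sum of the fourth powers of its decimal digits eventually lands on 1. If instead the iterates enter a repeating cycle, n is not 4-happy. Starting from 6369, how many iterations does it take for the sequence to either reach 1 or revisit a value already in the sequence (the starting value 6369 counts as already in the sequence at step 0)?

10

6369 → 6⁴ + 3⁴ + 6⁴ + 9⁴ = 9234
9234 → 9⁴ + 2⁴ + 3⁴ + 4⁴ = 6914
6914 → 6⁴ + 9⁴ + 1⁴ + 4⁴ = 8114
8114 → 8⁴ + 1⁴ + 1⁴ + 4⁴ = 4354
4354 → 4⁴ + 3⁴ + 5⁴ + 4⁴ = 1218
1218 → 1⁴ + 2⁴ + 1⁴ + 8⁴ = 4114
4114 → 4⁴ + 1⁴ + 1⁴ + 4⁴ = 514
514 → 5⁴ + 1⁴ + 4⁴ = 882
882 → 8⁴ + 8⁴ + 2⁴ = 8208
8208 → 8⁴ + 2⁴ + 0⁴ + 8⁴ = 8208  — 8208 repeats.
That took 10 steps.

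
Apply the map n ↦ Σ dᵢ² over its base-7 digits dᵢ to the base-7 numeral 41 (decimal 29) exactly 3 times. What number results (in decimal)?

29 = (4,1)_7 → 4² + 1² = 17
17 = (2,3)_7 → 2² + 3² = 13
13 = (1,6)_7 → 1² + 6² = 37

37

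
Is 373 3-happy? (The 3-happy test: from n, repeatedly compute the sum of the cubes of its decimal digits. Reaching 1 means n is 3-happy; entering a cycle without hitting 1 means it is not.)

not 3-happy

373 → 397
397 → 1099
1099 → 1459
1459 → 919
919 → 1459  — 1459 already seen; the sequence cycles without reaching 1.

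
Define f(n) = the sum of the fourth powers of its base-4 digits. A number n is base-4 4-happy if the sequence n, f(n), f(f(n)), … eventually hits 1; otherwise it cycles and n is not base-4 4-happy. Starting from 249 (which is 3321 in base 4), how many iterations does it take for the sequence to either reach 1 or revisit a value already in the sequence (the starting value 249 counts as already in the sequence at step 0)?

249 = (3,3,2,1)_4 → 3⁴ + 3⁴ + 2⁴ + 1⁴ = 81 + 81 + 16 + 1 = 179
179 = (2,3,0,3)_4 → 2⁴ + 3⁴ + 0⁴ + 3⁴ = 16 + 81 + 0 + 81 = 178
178 = (2,3,0,2)_4 → 2⁴ + 3⁴ + 0⁴ + 2⁴ = 16 + 81 + 0 + 16 = 113
113 = (1,3,0,1)_4 → 1⁴ + 3⁴ + 0⁴ + 1⁴ = 1 + 81 + 0 + 1 = 83
83 = (1,1,0,3)_4 → 1⁴ + 1⁴ + 0⁴ + 3⁴ = 1 + 1 + 0 + 81 = 83  — 83 repeats.
That took 5 steps.

5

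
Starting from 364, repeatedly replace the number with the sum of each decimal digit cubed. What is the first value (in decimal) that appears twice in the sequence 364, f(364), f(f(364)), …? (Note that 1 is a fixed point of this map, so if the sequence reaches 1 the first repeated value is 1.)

370

364 → 3³ + 6³ + 4³ = 307
307 → 3³ + 0³ + 7³ = 370
370 → 3³ + 7³ + 0³ = 370  — 370 already appeared earlier.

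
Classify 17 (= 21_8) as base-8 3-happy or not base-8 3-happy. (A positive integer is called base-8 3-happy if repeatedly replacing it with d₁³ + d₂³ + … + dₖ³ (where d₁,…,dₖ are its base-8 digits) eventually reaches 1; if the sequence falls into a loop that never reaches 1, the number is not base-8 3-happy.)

base-8 3-happy

17 = (2,1)_8 → 2³ + 1³ = 9
9 = (1,1)_8 → 1³ + 1³ = 2
2 = (2)_8 → 2³ = 8
8 = (1,0)_8 → 1³ + 0³ = 1  — reached 1.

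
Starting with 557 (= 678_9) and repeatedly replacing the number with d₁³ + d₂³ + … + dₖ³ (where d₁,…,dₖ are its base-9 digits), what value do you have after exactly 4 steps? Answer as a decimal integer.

243

557 = (6,7,8)_9 → 6³ + 7³ + 8³ = 216 + 343 + 512 = 1071
1071 = (1,4,2,0)_9 → 1³ + 4³ + 2³ + 0³ = 1 + 64 + 8 + 0 = 73
73 = (8,1)_9 → 8³ + 1³ = 512 + 1 = 513
513 = (6,3,0)_9 → 6³ + 3³ + 0³ = 216 + 27 + 0 = 243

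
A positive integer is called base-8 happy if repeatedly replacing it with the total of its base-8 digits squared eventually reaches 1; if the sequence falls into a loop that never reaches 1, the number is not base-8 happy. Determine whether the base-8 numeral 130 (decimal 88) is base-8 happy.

not base-8 happy

88 = (1,3,0)_8 → 1² + 3² + 0² = 10
10 = (1,2)_8 → 1² + 2² = 5
5 = (5)_8 → 5² = 25
25 = (3,1)_8 → 3² + 1² = 10  — 10 already seen; the sequence cycles without reaching 1.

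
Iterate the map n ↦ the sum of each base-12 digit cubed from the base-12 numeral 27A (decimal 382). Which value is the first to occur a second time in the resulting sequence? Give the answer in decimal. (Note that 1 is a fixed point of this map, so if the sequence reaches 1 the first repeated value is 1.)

382 = (2,7,10)_12 → 2³ + 7³ + 10³ = 1351
1351 = (9,4,7)_12 → 9³ + 4³ + 7³ = 1136
1136 = (7,10,8)_12 → 7³ + 10³ + 8³ = 1855
1855 = (1,0,10,7)_12 → 1³ + 0³ + 10³ + 7³ = 1344
1344 = (9,4,0)_12 → 9³ + 4³ + 0³ = 793
793 = (5,6,1)_12 → 5³ + 6³ + 1³ = 342
342 = (2,4,6)_12 → 2³ + 4³ + 6³ = 288
288 = (2,0,0)_12 → 2³ + 0³ + 0³ = 8
8 = (8)_12 → 8³ = 512
512 = (3,6,8)_12 → 3³ + 6³ + 8³ = 755
755 = (5,2,11)_12 → 5³ + 2³ + 11³ = 1464
1464 = (10,2,0)_12 → 10³ + 2³ + 0³ = 1008
1008 = (7,0,0)_12 → 7³ + 0³ + 0³ = 343
343 = (2,4,7)_12 → 2³ + 4³ + 7³ = 415
415 = (2,10,7)_12 → 2³ + 10³ + 7³ = 1351  — 1351 already appeared earlier.

1351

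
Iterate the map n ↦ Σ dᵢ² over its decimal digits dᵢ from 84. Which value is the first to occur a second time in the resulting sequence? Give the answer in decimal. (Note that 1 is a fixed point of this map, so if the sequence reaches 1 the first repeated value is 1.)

84 → 8² + 4² = 64 + 16 = 80
80 → 8² + 0² = 64 + 0 = 64
64 → 6² + 4² = 36 + 16 = 52
52 → 5² + 2² = 25 + 4 = 29
29 → 2² + 9² = 4 + 81 = 85
85 → 8² + 5² = 64 + 25 = 89
89 → 8² + 9² = 64 + 81 = 145
145 → 1² + 4² + 5² = 1 + 16 + 25 = 42
42 → 4² + 2² = 16 + 4 = 20
20 → 2² + 0² = 4 + 0 = 4
4 → 4² = 16
16 → 1² + 6² = 1 + 36 = 37
37 → 3² + 7² = 9 + 49 = 58
58 → 5² + 8² = 25 + 64 = 89  — 89 already appeared earlier.

89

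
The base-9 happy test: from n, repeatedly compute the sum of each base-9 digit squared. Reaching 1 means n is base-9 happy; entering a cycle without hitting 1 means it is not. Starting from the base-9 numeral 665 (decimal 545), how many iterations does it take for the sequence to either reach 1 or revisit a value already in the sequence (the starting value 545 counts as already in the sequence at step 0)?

545 = (6,6,5)_9 → 6² + 6² + 5² = 36 + 36 + 25 = 97
97 = (1,1,7)_9 → 1² + 1² + 7² = 1 + 1 + 49 = 51
51 = (5,6)_9 → 5² + 6² = 25 + 36 = 61
61 = (6,7)_9 → 6² + 7² = 36 + 49 = 85
85 = (1,0,4)_9 → 1² + 0² + 4² = 1 + 0 + 16 = 17
17 = (1,8)_9 → 1² + 8² = 1 + 64 = 65
65 = (7,2)_9 → 7² + 2² = 49 + 4 = 53
53 = (5,8)_9 → 5² + 8² = 25 + 64 = 89
89 = (1,0,8)_9 → 1² + 0² + 8² = 1 + 0 + 64 = 65  — 65 repeats.
That took 9 steps.

9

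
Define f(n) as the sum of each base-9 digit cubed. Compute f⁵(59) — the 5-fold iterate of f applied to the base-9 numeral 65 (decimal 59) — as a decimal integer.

9

59 = (6,5)_9 → 6³ + 5³ = 341
341 = (4,1,8)_9 → 4³ + 1³ + 8³ = 577
577 = (7,1,1)_9 → 7³ + 1³ + 1³ = 345
345 = (4,2,3)_9 → 4³ + 2³ + 3³ = 99
99 = (1,2,0)_9 → 1³ + 2³ + 0³ = 9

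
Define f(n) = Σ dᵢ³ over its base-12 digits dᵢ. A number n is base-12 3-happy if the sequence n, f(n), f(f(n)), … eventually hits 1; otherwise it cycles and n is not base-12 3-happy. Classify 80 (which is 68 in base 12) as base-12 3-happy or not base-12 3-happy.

80 = (6,8)_12 → 6³ + 8³ = 728
728 = (5,0,8)_12 → 5³ + 0³ + 8³ = 637
637 = (4,5,1)_12 → 4³ + 5³ + 1³ = 190
190 = (1,3,10)_12 → 1³ + 3³ + 10³ = 1028
1028 = (7,1,8)_12 → 7³ + 1³ + 8³ = 856
856 = (5,11,4)_12 → 5³ + 11³ + 4³ = 1520
1520 = (10,6,8)_12 → 10³ + 6³ + 8³ = 1728
1728 = (1,0,0,0)_12 → 1³ + 0³ + 0³ + 0³ = 1  — reached 1.

base-12 3-happy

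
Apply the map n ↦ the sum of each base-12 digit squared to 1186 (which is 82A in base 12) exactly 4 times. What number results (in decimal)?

5

1186 = (8,2,10)_12 → 8² + 2² + 10² = 168
168 = (1,2,0)_12 → 1² + 2² + 0² = 5
5 = (5)_12 → 5² = 25
25 = (2,1)_12 → 2² + 1² = 5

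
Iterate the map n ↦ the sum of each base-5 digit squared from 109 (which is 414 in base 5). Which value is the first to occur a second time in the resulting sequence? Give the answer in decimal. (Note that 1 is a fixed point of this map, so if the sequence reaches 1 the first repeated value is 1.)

109 = (4,1,4)_5 → 4² + 1² + 4² = 16 + 1 + 16 = 33
33 = (1,1,3)_5 → 1² + 1² + 3² = 1 + 1 + 9 = 11
11 = (2,1)_5 → 2² + 1² = 4 + 1 = 5
5 = (1,0)_5 → 1² + 0² = 1 + 0 = 1  — reached the fixed point 1.
1 → 1, so 1 is the first repeated value.

1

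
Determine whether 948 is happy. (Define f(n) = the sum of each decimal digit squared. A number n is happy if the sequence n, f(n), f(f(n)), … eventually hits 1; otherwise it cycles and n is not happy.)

not happy

948 → 161
161 → 38
38 → 73
73 → 58
58 → 89
89 → 145
145 → 42
42 → 20
20 → 4
4 → 16
16 → 37
37 → 58  — 58 already seen; the sequence cycles without reaching 1.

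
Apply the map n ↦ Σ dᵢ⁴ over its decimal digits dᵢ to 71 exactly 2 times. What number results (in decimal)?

71 → 7⁴ + 1⁴ = 2402
2402 → 2⁴ + 4⁴ + 0⁴ + 2⁴ = 288

288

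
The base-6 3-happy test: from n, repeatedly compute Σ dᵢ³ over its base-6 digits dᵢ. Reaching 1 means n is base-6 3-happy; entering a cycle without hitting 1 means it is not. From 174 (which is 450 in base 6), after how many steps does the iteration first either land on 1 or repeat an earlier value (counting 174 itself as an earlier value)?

9

174 = (4,5,0)_6 → 4³ + 5³ + 0³ = 64 + 125 + 0 = 189
189 = (5,1,3)_6 → 5³ + 1³ + 3³ = 125 + 1 + 27 = 153
153 = (4,1,3)_6 → 4³ + 1³ + 3³ = 64 + 1 + 27 = 92
92 = (2,3,2)_6 → 2³ + 3³ + 2³ = 8 + 27 + 8 = 43
43 = (1,1,1)_6 → 1³ + 1³ + 1³ = 1 + 1 + 1 = 3
3 = (3)_6 → 3³ = 27
27 = (4,3)_6 → 4³ + 3³ = 64 + 27 = 91
91 = (2,3,1)_6 → 2³ + 3³ + 1³ = 8 + 27 + 1 = 36
36 = (1,0,0)_6 → 1³ + 0³ + 0³ = 1 + 0 + 0 = 1  — reached 1.
That took 9 steps.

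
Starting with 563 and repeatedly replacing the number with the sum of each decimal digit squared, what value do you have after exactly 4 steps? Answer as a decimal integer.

130

563 → 5² + 6² + 3² = 70
70 → 7² + 0² = 49
49 → 4² + 9² = 97
97 → 9² + 7² = 130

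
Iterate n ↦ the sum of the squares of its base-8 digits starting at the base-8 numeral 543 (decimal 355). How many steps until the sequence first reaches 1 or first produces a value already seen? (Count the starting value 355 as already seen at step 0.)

355 = (5,4,3)_8 → 5² + 4² + 3² = 50
50 = (6,2)_8 → 6² + 2² = 40
40 = (5,0)_8 → 5² + 0² = 25
25 = (3,1)_8 → 3² + 1² = 10
10 = (1,2)_8 → 1² + 2² = 5
5 = (5)_8 → 5² = 25  — 25 repeats.
That took 6 steps.

6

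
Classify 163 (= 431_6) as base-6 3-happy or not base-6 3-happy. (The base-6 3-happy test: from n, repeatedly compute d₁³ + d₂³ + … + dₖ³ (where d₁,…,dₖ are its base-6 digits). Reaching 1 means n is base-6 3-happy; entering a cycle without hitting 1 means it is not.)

163 = (4,3,1)_6 → 4³ + 3³ + 1³ = 64 + 27 + 1 = 92
92 = (2,3,2)_6 → 2³ + 3³ + 2³ = 8 + 27 + 8 = 43
43 = (1,1,1)_6 → 1³ + 1³ + 1³ = 1 + 1 + 1 = 3
3 = (3)_6 → 3³ = 27
27 = (4,3)_6 → 4³ + 3³ = 64 + 27 = 91
91 = (2,3,1)_6 → 2³ + 3³ + 1³ = 8 + 27 + 1 = 36
36 = (1,0,0)_6 → 1³ + 0³ + 0³ = 1 + 0 + 0 = 1  — reached 1.

base-6 3-happy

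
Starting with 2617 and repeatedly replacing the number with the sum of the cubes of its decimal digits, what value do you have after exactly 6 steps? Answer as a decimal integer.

730

2617 → 2³ + 6³ + 1³ + 7³ = 8 + 216 + 1 + 343 = 568
568 → 5³ + 6³ + 8³ = 125 + 216 + 512 = 853
853 → 8³ + 5³ + 3³ = 512 + 125 + 27 = 664
664 → 6³ + 6³ + 4³ = 216 + 216 + 64 = 496
496 → 4³ + 9³ + 6³ = 64 + 729 + 216 = 1009
1009 → 1³ + 0³ + 0³ + 9³ = 1 + 0 + 0 + 729 = 730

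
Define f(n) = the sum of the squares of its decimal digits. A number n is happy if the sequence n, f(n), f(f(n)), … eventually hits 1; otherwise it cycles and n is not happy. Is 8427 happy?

happy

8427 → 8² + 4² + 2² + 7² = 133
133 → 1² + 3² + 3² = 19
19 → 1² + 9² = 82
82 → 8² + 2² = 68
68 → 6² + 8² = 100
100 → 1² + 0² + 0² = 1  — reached 1.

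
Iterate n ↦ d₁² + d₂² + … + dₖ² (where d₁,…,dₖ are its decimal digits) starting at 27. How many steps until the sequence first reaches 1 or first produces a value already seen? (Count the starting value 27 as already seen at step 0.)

27 → 53
53 → 34
34 → 25
25 → 29
29 → 85
85 → 89
89 → 145
145 → 42
42 → 20
20 → 4
4 → 16
16 → 37
37 → 58
58 → 89  — 89 repeats.
That took 14 steps.

14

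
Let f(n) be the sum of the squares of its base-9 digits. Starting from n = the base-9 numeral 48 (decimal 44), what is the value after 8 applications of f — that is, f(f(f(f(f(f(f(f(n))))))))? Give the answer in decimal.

44 = (4,8)_9 → 4² + 8² = 80
80 = (8,8)_9 → 8² + 8² = 128
128 = (1,5,2)_9 → 1² + 5² + 2² = 30
30 = (3,3)_9 → 3² + 3² = 18
18 = (2,0)_9 → 2² + 0² = 4
4 = (4)_9 → 4² = 16
16 = (1,7)_9 → 1² + 7² = 50
50 = (5,5)_9 → 5² + 5² = 50

50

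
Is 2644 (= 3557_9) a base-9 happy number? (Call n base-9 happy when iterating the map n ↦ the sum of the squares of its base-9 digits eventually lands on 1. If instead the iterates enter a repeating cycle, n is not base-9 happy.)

2644 = (3,5,5,7)_9 → 3² + 5² + 5² + 7² = 108
108 = (1,3,0)_9 → 1² + 3² + 0² = 10
10 = (1,1)_9 → 1² + 1² = 2
2 = (2)_9 → 2² = 4
4 = (4)_9 → 4² = 16
16 = (1,7)_9 → 1² + 7² = 50
50 = (5,5)_9 → 5² + 5² = 50  — 50 already seen; the sequence cycles without reaching 1.

not base-9 happy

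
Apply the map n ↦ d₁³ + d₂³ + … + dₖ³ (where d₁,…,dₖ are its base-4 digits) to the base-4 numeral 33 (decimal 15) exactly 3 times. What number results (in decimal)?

9

15 = (3,3)_4 → 54
54 = (3,1,2)_4 → 36
36 = (2,1,0)_4 → 9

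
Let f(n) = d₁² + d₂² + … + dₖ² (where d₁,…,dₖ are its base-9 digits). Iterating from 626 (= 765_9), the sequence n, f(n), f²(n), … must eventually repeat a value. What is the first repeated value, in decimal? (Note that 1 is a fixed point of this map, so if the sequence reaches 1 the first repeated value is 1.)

68

626 = (7,6,5)_9 → 7² + 6² + 5² = 49 + 36 + 25 = 110
110 = (1,3,2)_9 → 1² + 3² + 2² = 1 + 9 + 4 = 14
14 = (1,5)_9 → 1² + 5² = 1 + 25 = 26
26 = (2,8)_9 → 2² + 8² = 4 + 64 = 68
68 = (7,5)_9 → 7² + 5² = 49 + 25 = 74
74 = (8,2)_9 → 8² + 2² = 64 + 4 = 68  — 68 already appeared earlier.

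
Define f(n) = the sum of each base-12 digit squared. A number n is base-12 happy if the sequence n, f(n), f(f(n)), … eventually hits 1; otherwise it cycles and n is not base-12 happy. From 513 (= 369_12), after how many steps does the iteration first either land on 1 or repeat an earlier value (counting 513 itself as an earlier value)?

7

513 = (3,6,9)_12 → 126
126 = (10,6)_12 → 136
136 = (11,4)_12 → 137
137 = (11,5)_12 → 146
146 = (1,0,2)_12 → 5
5 = (5)_12 → 25
25 = (2,1)_12 → 5  — 5 repeats.
That took 7 steps.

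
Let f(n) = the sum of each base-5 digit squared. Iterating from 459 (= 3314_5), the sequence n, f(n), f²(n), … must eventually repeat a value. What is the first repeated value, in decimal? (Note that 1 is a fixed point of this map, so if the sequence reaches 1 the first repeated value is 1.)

459 = (3,3,1,4)_5 → 3² + 3² + 1² + 4² = 35
35 = (1,2,0)_5 → 1² + 2² + 0² = 5
5 = (1,0)_5 → 1² + 0² = 1  — reached the fixed point 1.
1 → 1, so 1 is the first repeated value.

1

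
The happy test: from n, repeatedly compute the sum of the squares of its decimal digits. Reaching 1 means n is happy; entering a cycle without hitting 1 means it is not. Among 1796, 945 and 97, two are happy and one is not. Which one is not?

1796: 1796 → 167 → 86 → 100 → 1  — reaches 1 (happy)
945: 945 → 122 → 9 → 81 → 65 → 61 → 37 → 58 → 89 → 145 → 42 → 20 → 4 → 16 → 37  — repeats 37 (not happy)
97: 97 → 130 → 10 → 1  — reaches 1 (happy)

945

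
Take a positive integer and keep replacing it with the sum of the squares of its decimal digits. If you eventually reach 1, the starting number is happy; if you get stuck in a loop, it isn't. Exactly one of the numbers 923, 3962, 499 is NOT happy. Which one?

499

923: 923 → 94 → 97 → 130 → 10 → 1  — reaches 1 (happy)
3962: 3962 → 130 → 10 → 1  — reaches 1 (happy)
499: 499 → 178 → 114 → 18 → 65 → 61 → 37 → 58 → 89 → 145 → 42 → 20 → 4 → 16 → 37  — repeats 37 (not happy)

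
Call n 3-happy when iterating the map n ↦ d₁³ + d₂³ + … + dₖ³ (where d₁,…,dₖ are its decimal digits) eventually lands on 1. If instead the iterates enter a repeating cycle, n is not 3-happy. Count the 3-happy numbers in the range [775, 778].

1

775: 775 → 811 → 514 → 190 → 730 → 370 → 370  — not 3-happy
776: 776 → 902 → 737 → 713 → 371 → 371  — not 3-happy
777: 777 → 1029 → 738 → 882 → 1032 → 36 → 243 → 99 → 1458 → 702 → 351 → 153 → 153  — not 3-happy
778: 778 → 1198 → 1243 → 100 → 1  — 3-happy
3-happy: 778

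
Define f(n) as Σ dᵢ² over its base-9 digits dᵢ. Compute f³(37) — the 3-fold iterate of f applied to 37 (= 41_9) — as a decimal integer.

37 = (4,1)_9 → 4² + 1² = 16 + 1 = 17
17 = (1,8)_9 → 1² + 8² = 1 + 64 = 65
65 = (7,2)_9 → 7² + 2² = 49 + 4 = 53

53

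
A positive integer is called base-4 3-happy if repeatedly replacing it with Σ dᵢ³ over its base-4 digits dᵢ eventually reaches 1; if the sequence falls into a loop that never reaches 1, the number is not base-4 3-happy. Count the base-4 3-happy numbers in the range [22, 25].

2

22: 22 → 10 → 16 → 1  — base-4 3-happy
23: 23 → 29 → 29  — not base-4 3-happy
24: 24 → 9 → 9  — not base-4 3-happy
25: 25 → 10 → 16 → 1  — base-4 3-happy
base-4 3-happy: 22, 25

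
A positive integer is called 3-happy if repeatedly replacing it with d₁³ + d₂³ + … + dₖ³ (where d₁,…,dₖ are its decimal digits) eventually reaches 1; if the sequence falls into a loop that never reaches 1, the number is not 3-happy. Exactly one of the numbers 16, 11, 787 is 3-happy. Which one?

787

16: 16 → 217 → 352 → 160 → 217  — repeats 217 (not 3-happy)
11: 11 → 2 → 8 → 512 → 134 → 92 → 737 → 713 → 371 → 371  — repeats 371 (not 3-happy)
787: 787 → 1198 → 1243 → 100 → 1  — reaches 1 (3-happy)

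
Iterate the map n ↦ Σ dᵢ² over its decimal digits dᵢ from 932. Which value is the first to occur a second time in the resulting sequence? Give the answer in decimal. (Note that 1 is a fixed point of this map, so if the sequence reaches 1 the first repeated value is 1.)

932 → 9² + 3² + 2² = 94
94 → 9² + 4² = 97
97 → 9² + 7² = 130
130 → 1² + 3² + 0² = 10
10 → 1² + 0² = 1  — reached the fixed point 1.
1 → 1, so 1 is the first repeated value.

1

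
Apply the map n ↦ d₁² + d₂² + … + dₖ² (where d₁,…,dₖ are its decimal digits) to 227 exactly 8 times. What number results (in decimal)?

145

227 → 2² + 2² + 7² = 4 + 4 + 49 = 57
57 → 5² + 7² = 25 + 49 = 74
74 → 7² + 4² = 49 + 16 = 65
65 → 6² + 5² = 36 + 25 = 61
61 → 6² + 1² = 36 + 1 = 37
37 → 3² + 7² = 9 + 49 = 58
58 → 5² + 8² = 25 + 64 = 89
89 → 8² + 9² = 64 + 81 = 145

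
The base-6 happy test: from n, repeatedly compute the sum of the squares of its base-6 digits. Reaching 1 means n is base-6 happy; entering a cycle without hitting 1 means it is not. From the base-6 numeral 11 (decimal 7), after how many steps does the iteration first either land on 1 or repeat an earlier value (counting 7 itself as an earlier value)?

7 = (1,1)_6 → 2
2 = (2)_6 → 4
4 = (4)_6 → 16
16 = (2,4)_6 → 20
20 = (3,2)_6 → 13
13 = (2,1)_6 → 5
5 = (5)_6 → 25
25 = (4,1)_6 → 17
17 = (2,5)_6 → 29
29 = (4,5)_6 → 41
41 = (1,0,5)_6 → 26
26 = (4,2)_6 → 20  — 20 repeats.
That took 12 steps.

12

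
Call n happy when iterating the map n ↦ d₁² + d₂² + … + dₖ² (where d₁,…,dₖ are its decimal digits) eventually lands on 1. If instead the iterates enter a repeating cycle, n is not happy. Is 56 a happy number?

not happy

56 → 5² + 6² = 25 + 36 = 61
61 → 6² + 1² = 36 + 1 = 37
37 → 3² + 7² = 9 + 49 = 58
58 → 5² + 8² = 25 + 64 = 89
89 → 8² + 9² = 64 + 81 = 145
145 → 1² + 4² + 5² = 1 + 16 + 25 = 42
42 → 4² + 2² = 16 + 4 = 20
20 → 2² + 0² = 4 + 0 = 4
4 → 4² = 16
16 → 1² + 6² = 1 + 36 = 37  — 37 already seen; the sequence cycles without reaching 1.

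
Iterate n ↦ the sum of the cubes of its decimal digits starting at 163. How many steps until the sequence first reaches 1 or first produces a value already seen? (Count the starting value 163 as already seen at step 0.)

163 → 1³ + 6³ + 3³ = 1 + 216 + 27 = 244
244 → 2³ + 4³ + 4³ = 8 + 64 + 64 = 136
136 → 1³ + 3³ + 6³ = 1 + 27 + 216 = 244  — 244 repeats.
That took 3 steps.

3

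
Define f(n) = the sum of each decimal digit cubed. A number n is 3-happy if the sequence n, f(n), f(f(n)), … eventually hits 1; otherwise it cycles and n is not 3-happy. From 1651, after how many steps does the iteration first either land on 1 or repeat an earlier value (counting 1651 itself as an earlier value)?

7

1651 → 1³ + 6³ + 5³ + 1³ = 1 + 216 + 125 + 1 = 343
343 → 3³ + 4³ + 3³ = 27 + 64 + 27 = 118
118 → 1³ + 1³ + 8³ = 1 + 1 + 512 = 514
514 → 5³ + 1³ + 4³ = 125 + 1 + 64 = 190
190 → 1³ + 9³ + 0³ = 1 + 729 + 0 = 730
730 → 7³ + 3³ + 0³ = 343 + 27 + 0 = 370
370 → 3³ + 7³ + 0³ = 27 + 343 + 0 = 370  — 370 repeats.
That took 7 steps.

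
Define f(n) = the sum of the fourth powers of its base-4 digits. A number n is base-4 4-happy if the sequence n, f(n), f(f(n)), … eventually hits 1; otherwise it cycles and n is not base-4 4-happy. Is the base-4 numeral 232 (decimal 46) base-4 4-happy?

not base-4 4-happy

46 = (2,3,2)_4 → 2⁴ + 3⁴ + 2⁴ = 113
113 = (1,3,0,1)_4 → 1⁴ + 3⁴ + 0⁴ + 1⁴ = 83
83 = (1,1,0,3)_4 → 1⁴ + 1⁴ + 0⁴ + 3⁴ = 83  — 83 already seen; the sequence cycles without reaching 1.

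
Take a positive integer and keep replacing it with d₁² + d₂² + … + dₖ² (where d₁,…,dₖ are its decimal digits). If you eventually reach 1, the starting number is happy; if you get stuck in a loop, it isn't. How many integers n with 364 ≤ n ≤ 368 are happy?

364: 364 → 61 → 37 → 58 → 89 → 145 → 42 → 20 → 4 → 16 → 37  — not happy
365: 365 → 70 → 49 → 97 → 130 → 10 → 1  — happy
366: 366 → 81 → 65 → 61 → 37 → 58 → 89 → 145 → 42 → 20 → 4 → 16 → 37  — not happy
367: 367 → 94 → 97 → 130 → 10 → 1  — happy
368: 368 → 109 → 82 → 68 → 100 → 1  — happy
happy: 365, 367, 368

3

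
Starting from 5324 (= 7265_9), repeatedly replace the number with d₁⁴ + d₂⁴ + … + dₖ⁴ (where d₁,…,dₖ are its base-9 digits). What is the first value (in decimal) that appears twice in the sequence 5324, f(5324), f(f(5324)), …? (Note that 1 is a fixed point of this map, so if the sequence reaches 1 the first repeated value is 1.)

5324 = (7,2,6,5)_9 → 7⁴ + 2⁴ + 6⁴ + 5⁴ = 2401 + 16 + 1296 + 625 = 4338
4338 = (5,8,5,0)_9 → 5⁴ + 8⁴ + 5⁴ + 0⁴ = 625 + 4096 + 625 + 0 = 5346
5346 = (7,3,0,0)_9 → 7⁴ + 3⁴ + 0⁴ + 0⁴ = 2401 + 81 + 0 + 0 = 2482
2482 = (3,3,5,7)_9 → 3⁴ + 3⁴ + 5⁴ + 7⁴ = 81 + 81 + 625 + 2401 = 3188
3188 = (4,3,3,2)_9 → 4⁴ + 3⁴ + 3⁴ + 2⁴ = 256 + 81 + 81 + 16 = 434
434 = (5,3,2)_9 → 5⁴ + 3⁴ + 2⁴ = 625 + 81 + 16 = 722
722 = (8,8,2)_9 → 8⁴ + 8⁴ + 2⁴ = 4096 + 4096 + 16 = 8208
8208 = (1,2,2,3,0)_9 → 1⁴ + 2⁴ + 2⁴ + 3⁴ + 0⁴ = 1 + 16 + 16 + 81 + 0 = 114
114 = (1,3,6)_9 → 1⁴ + 3⁴ + 6⁴ = 1 + 81 + 1296 = 1378
1378 = (1,8,0,1)_9 → 1⁴ + 8⁴ + 0⁴ + 1⁴ = 1 + 4096 + 0 + 1 = 4098
4098 = (5,5,5,3)_9 → 5⁴ + 5⁴ + 5⁴ + 3⁴ = 625 + 625 + 625 + 81 = 1956
1956 = (2,6,1,3)_9 → 2⁴ + 6⁴ + 1⁴ + 3⁴ = 16 + 1296 + 1 + 81 = 1394
1394 = (1,8,1,8)_9 → 1⁴ + 8⁴ + 1⁴ + 8⁴ = 1 + 4096 + 1 + 4096 = 8194
8194 = (1,2,2,1,4)_9 → 1⁴ + 2⁴ + 2⁴ + 1⁴ + 4⁴ = 1 + 16 + 16 + 1 + 256 = 290
290 = (3,5,2)_9 → 3⁴ + 5⁴ + 2⁴ = 81 + 625 + 16 = 722  — 722 already appeared earlier.

722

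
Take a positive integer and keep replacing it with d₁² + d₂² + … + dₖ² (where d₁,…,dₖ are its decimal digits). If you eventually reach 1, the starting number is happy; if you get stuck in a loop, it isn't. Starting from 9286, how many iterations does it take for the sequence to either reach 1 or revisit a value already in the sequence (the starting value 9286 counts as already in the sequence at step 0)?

9286 → 9² + 2² + 8² + 6² = 81 + 4 + 64 + 36 = 185
185 → 1² + 8² + 5² = 1 + 64 + 25 = 90
90 → 9² + 0² = 81 + 0 = 81
81 → 8² + 1² = 64 + 1 = 65
65 → 6² + 5² = 36 + 25 = 61
61 → 6² + 1² = 36 + 1 = 37
37 → 3² + 7² = 9 + 49 = 58
58 → 5² + 8² = 25 + 64 = 89
89 → 8² + 9² = 64 + 81 = 145
145 → 1² + 4² + 5² = 1 + 16 + 25 = 42
42 → 4² + 2² = 16 + 4 = 20
20 → 2² + 0² = 4 + 0 = 4
4 → 4² = 16
16 → 1² + 6² = 1 + 36 = 37  — 37 repeats.
That took 14 steps.

14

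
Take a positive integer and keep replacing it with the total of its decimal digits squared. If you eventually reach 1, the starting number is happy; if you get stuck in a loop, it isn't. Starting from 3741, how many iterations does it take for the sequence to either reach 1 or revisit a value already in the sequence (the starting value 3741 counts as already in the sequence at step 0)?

3741 → 3² + 7² + 4² + 1² = 9 + 49 + 16 + 1 = 75
75 → 7² + 5² = 49 + 25 = 74
74 → 7² + 4² = 49 + 16 = 65
65 → 6² + 5² = 36 + 25 = 61
61 → 6² + 1² = 36 + 1 = 37
37 → 3² + 7² = 9 + 49 = 58
58 → 5² + 8² = 25 + 64 = 89
89 → 8² + 9² = 64 + 81 = 145
145 → 1² + 4² + 5² = 1 + 16 + 25 = 42
42 → 4² + 2² = 16 + 4 = 20
20 → 2² + 0² = 4 + 0 = 4
4 → 4² = 16
16 → 1² + 6² = 1 + 36 = 37  — 37 repeats.
That took 13 steps.

13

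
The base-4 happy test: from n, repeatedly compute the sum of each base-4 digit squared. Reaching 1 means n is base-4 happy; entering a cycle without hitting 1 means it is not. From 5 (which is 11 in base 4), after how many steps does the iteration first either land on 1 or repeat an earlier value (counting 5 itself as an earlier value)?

5 = (1,1)_4 → 1² + 1² = 2
2 = (2)_4 → 2² = 4
4 = (1,0)_4 → 1² + 0² = 1  — reached 1.
That took 3 steps.

3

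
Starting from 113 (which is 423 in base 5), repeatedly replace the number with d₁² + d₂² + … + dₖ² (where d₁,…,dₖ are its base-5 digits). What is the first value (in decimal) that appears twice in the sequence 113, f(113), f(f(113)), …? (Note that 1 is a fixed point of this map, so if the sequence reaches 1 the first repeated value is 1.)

13

113 = (4,2,3)_5 → 29
29 = (1,0,4)_5 → 17
17 = (3,2)_5 → 13
13 = (2,3)_5 → 13  — 13 already appeared earlier.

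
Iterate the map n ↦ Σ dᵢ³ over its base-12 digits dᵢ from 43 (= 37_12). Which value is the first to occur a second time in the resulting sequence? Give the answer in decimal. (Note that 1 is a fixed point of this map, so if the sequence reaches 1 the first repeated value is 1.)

1

43 = (3,7)_12 → 3³ + 7³ = 27 + 343 = 370
370 = (2,6,10)_12 → 2³ + 6³ + 10³ = 8 + 216 + 1000 = 1224
1224 = (8,6,0)_12 → 8³ + 6³ + 0³ = 512 + 216 + 0 = 728
728 = (5,0,8)_12 → 5³ + 0³ + 8³ = 125 + 0 + 512 = 637
637 = (4,5,1)_12 → 4³ + 5³ + 1³ = 64 + 125 + 1 = 190
190 = (1,3,10)_12 → 1³ + 3³ + 10³ = 1 + 27 + 1000 = 1028
1028 = (7,1,8)_12 → 7³ + 1³ + 8³ = 343 + 1 + 512 = 856
856 = (5,11,4)_12 → 5³ + 11³ + 4³ = 125 + 1331 + 64 = 1520
1520 = (10,6,8)_12 → 10³ + 6³ + 8³ = 1000 + 216 + 512 = 1728
1728 = (1,0,0,0)_12 → 1³ + 0³ + 0³ + 0³ = 1 + 0 + 0 + 0 = 1  — reached the fixed point 1.
1 → 1, so 1 is the first repeated value.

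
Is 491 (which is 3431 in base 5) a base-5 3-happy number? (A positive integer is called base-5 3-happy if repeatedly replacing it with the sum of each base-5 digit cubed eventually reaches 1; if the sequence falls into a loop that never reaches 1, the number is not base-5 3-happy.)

491 = (3,4,3,1)_5 → 3³ + 4³ + 3³ + 1³ = 27 + 64 + 27 + 1 = 119
119 = (4,3,4)_5 → 4³ + 3³ + 4³ = 64 + 27 + 64 = 155
155 = (1,1,1,0)_5 → 1³ + 1³ + 1³ + 0³ = 1 + 1 + 1 + 0 = 3
3 = (3)_5 → 3³ = 27
27 = (1,0,2)_5 → 1³ + 0³ + 2³ = 1 + 0 + 8 = 9
9 = (1,4)_5 → 1³ + 4³ = 1 + 64 = 65
65 = (2,3,0)_5 → 2³ + 3³ + 0³ = 8 + 27 + 0 = 35
35 = (1,2,0)_5 → 1³ + 2³ + 0³ = 1 + 8 + 0 = 9  — 9 already seen; the sequence cycles without reaching 1.

not base-5 3-happy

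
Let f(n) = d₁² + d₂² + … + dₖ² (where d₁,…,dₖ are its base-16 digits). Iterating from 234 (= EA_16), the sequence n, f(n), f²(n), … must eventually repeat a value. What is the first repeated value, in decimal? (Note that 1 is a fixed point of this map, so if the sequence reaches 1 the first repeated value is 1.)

85

234 = (14,10)_16 → 296
296 = (1,2,8)_16 → 69
69 = (4,5)_16 → 41
41 = (2,9)_16 → 85
85 = (5,5)_16 → 50
50 = (3,2)_16 → 13
13 = (13)_16 → 169
169 = (10,9)_16 → 181
181 = (11,5)_16 → 146
146 = (9,2)_16 → 85  — 85 already appeared earlier.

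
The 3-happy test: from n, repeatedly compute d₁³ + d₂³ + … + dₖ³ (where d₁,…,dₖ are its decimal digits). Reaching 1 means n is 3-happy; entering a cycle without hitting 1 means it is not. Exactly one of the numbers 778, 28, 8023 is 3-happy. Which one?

778

778: 778 → 1198 → 1243 → 100 → 1  — reaches 1 (3-happy)
28: 28 → 520 → 133 → 55 → 250 → 133  — repeats 133 (not 3-happy)
8023: 8023 → 547 → 532 → 160 → 217 → 352 → 160  — repeats 160 (not 3-happy)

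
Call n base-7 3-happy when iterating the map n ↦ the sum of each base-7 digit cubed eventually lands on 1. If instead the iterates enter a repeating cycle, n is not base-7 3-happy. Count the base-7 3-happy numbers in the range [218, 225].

1

218: 218 → 92 → 218  (repeats 218)
219: 219 → 99 → 9 → 9  (repeats 9)
220: 220 → 118 → 232 → 190 → 244 → 496 → 244  (repeats 244)
221: 221 → 155 → 29 → 65 → 17 → 35 → 125 → 251 → 341 → 557 → 137 → 197 → 65  (repeats 65)
222: 222 → 216 → 288 → 342 → 648 → 282 → 258 → 342  (repeats 342)
223: 223 → 307 → 433 → 343 → 1  (reaches 1)
224: 224 → 128 → 80 → 92 → 218 → 92  (repeats 92)
225: 225 → 129 → 99 → 9 → 9  (repeats 9)
base-7 3-happy: 223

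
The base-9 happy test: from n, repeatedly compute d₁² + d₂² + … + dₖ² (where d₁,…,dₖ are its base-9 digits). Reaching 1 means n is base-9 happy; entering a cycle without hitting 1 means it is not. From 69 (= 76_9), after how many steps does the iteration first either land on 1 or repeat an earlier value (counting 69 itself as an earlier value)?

6

69 = (7,6)_9 → 7² + 6² = 85
85 = (1,0,4)_9 → 1² + 0² + 4² = 17
17 = (1,8)_9 → 1² + 8² = 65
65 = (7,2)_9 → 7² + 2² = 53
53 = (5,8)_9 → 5² + 8² = 89
89 = (1,0,8)_9 → 1² + 0² + 8² = 65  — 65 repeats.
That took 6 steps.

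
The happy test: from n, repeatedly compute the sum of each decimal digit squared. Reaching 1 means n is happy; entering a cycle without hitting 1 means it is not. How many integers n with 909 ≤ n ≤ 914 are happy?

909: 909 → 162 → 41 → 17 → 50 → 25 → 29 → 85 → 89 → 145 → 42 → 20 → 4 → 16 → 37 → 58 → 89  — not happy
910: 910 → 82 → 68 → 100 → 1  — happy
911: 911 → 83 → 73 → 58 → 89 → 145 → 42 → 20 → 4 → 16 → 37 → 58  — not happy
912: 912 → 86 → 100 → 1  — happy
913: 913 → 91 → 82 → 68 → 100 → 1  — happy
914: 914 → 98 → 145 → 42 → 20 → 4 → 16 → 37 → 58 → 89 → 145  — not happy
happy: 910, 912, 913

3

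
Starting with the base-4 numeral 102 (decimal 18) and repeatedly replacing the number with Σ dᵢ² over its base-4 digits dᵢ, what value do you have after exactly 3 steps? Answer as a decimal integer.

18 = (1,0,2)_4 → 5
5 = (1,1)_4 → 2
2 = (2)_4 → 4

4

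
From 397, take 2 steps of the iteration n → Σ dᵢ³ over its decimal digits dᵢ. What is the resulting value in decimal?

1459

397 → 3³ + 9³ + 7³ = 27 + 729 + 343 = 1099
1099 → 1³ + 0³ + 9³ + 9³ = 1 + 0 + 729 + 729 = 1459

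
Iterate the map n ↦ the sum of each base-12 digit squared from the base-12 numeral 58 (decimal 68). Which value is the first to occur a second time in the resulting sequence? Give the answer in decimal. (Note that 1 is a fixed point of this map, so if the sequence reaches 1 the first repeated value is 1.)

25

68 = (5,8)_12 → 5² + 8² = 25 + 64 = 89
89 = (7,5)_12 → 7² + 5² = 49 + 25 = 74
74 = (6,2)_12 → 6² + 2² = 36 + 4 = 40
40 = (3,4)_12 → 3² + 4² = 9 + 16 = 25
25 = (2,1)_12 → 2² + 1² = 4 + 1 = 5
5 = (5)_12 → 5² = 25  — 25 already appeared earlier.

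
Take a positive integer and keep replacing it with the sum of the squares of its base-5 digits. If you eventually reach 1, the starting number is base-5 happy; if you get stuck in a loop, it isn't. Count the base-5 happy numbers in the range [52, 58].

52: 52 → 8 → 10 → 4 → 16 → 10  — not base-5 happy
53: 53 → 13 → 13  — not base-5 happy
54: 54 → 20 → 16 → 10 → 4 → 16  — not base-5 happy
55: 55 → 5 → 1  — base-5 happy
56: 56 → 6 → 2 → 4 → 16 → 10 → 4  — not base-5 happy
57: 57 → 9 → 17 → 13 → 13  — not base-5 happy
58: 58 → 14 → 20 → 16 → 10 → 4 → 16  — not base-5 happy
base-5 happy: 55

1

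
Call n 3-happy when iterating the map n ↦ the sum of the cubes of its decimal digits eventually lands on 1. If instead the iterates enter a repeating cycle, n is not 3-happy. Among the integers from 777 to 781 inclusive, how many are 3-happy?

777: 777 → 1029 → 738 → 882 → 1032 → 36 → 243 → 99 → 1458 → 702 → 351 → 153 → 153  — not 3-happy
778: 778 → 1198 → 1243 → 100 → 1  — 3-happy
779: 779 → 1415 → 191 → 731 → 371 → 371  — not 3-happy
780: 780 → 855 → 762 → 567 → 684 → 792 → 1080 → 513 → 153 → 153  — not 3-happy
781: 781 → 856 → 853 → 664 → 496 → 1009 → 730 → 370 → 370  — not 3-happy
3-happy: 778

1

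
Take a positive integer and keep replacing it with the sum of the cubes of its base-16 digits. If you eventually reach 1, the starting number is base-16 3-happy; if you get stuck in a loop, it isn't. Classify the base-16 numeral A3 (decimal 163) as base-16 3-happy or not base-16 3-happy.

163 = (10,3)_16 → 10³ + 3³ = 1000 + 27 = 1027
1027 = (4,0,3)_16 → 4³ + 0³ + 3³ = 64 + 0 + 27 = 91
91 = (5,11)_16 → 5³ + 11³ = 125 + 1331 = 1456
1456 = (5,11,0)_16 → 5³ + 11³ + 0³ = 125 + 1331 + 0 = 1456  — 1456 already seen; the sequence cycles without reaching 1.

not base-16 3-happy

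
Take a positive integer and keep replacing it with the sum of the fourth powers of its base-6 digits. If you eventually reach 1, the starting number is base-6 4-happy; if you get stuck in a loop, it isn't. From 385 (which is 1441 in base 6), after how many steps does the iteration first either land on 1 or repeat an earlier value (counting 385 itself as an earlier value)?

15

385 = (1,4,4,1)_6 → 514
514 = (2,2,1,4)_6 → 289
289 = (1,2,0,1)_6 → 18
18 = (3,0)_6 → 81
81 = (2,1,3)_6 → 98
98 = (2,4,2)_6 → 288
288 = (1,2,0,0)_6 → 17
17 = (2,5)_6 → 641
641 = (2,5,4,5)_6 → 1522
1522 = (1,1,0,1,4)_6 → 259
259 = (1,1,1,1)_6 → 4
4 = (4)_6 → 256
256 = (1,1,0,4)_6 → 258
258 = (1,1,1,0)_6 → 3
3 = (3)_6 → 81  — 81 repeats.
That took 15 steps.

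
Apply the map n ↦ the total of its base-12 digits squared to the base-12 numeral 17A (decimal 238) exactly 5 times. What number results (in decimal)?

80

238 = (1,7,10)_12 → 1² + 7² + 10² = 150
150 = (1,0,6)_12 → 1² + 0² + 6² = 37
37 = (3,1)_12 → 3² + 1² = 10
10 = (10)_12 → 10² = 100
100 = (8,4)_12 → 8² + 4² = 80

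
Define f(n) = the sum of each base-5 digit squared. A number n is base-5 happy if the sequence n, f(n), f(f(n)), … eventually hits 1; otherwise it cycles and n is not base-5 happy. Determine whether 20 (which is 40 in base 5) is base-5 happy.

20 = (4,0)_5 → 4² + 0² = 16
16 = (3,1)_5 → 3² + 1² = 10
10 = (2,0)_5 → 2² + 0² = 4
4 = (4)_5 → 4² = 16  — 16 already seen; the sequence cycles without reaching 1.

not base-5 happy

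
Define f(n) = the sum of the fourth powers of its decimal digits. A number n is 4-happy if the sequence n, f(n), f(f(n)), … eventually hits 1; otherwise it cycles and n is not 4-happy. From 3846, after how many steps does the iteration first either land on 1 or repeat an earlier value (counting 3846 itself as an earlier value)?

3846 → 3⁴ + 8⁴ + 4⁴ + 6⁴ = 5729
5729 → 5⁴ + 7⁴ + 2⁴ + 9⁴ = 9603
9603 → 9⁴ + 6⁴ + 0⁴ + 3⁴ = 7938
7938 → 7⁴ + 9⁴ + 3⁴ + 8⁴ = 13139
13139 → 1⁴ + 3⁴ + 1⁴ + 3⁴ + 9⁴ = 6725
6725 → 6⁴ + 7⁴ + 2⁴ + 5⁴ = 4338
4338 → 4⁴ + 3⁴ + 3⁴ + 8⁴ = 4514
4514 → 4⁴ + 5⁴ + 1⁴ + 4⁴ = 1138
1138 → 1⁴ + 1⁴ + 3⁴ + 8⁴ = 4179
4179 → 4⁴ + 1⁴ + 7⁴ + 9⁴ = 9219
9219 → 9⁴ + 2⁴ + 1⁴ + 9⁴ = 13139  — 13139 repeats.
That took 11 steps.

11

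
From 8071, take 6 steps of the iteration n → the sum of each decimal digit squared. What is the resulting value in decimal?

8071 → 114
114 → 18
18 → 65
65 → 61
61 → 37
37 → 58

58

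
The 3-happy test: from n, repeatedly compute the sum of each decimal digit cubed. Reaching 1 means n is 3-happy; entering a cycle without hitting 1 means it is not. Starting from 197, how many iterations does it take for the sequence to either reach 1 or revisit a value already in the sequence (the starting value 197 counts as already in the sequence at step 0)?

197 → 1³ + 9³ + 7³ = 1073
1073 → 1³ + 0³ + 7³ + 3³ = 371
371 → 3³ + 7³ + 1³ = 371  — 371 repeats.
That took 3 steps.

3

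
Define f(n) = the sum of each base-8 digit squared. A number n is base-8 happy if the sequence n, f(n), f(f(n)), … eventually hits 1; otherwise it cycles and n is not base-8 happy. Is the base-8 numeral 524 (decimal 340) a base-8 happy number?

340 = (5,2,4)_8 → 45
45 = (5,5)_8 → 50
50 = (6,2)_8 → 40
40 = (5,0)_8 → 25
25 = (3,1)_8 → 10
10 = (1,2)_8 → 5
5 = (5)_8 → 25  — 25 already seen; the sequence cycles without reaching 1.

not base-8 happy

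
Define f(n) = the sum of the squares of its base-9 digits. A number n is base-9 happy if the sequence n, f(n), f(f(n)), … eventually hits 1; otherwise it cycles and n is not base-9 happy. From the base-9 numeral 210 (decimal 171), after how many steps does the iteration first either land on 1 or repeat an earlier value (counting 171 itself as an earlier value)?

6

171 = (2,1,0)_9 → 2² + 1² + 0² = 5
5 = (5)_9 → 5² = 25
25 = (2,7)_9 → 2² + 7² = 53
53 = (5,8)_9 → 5² + 8² = 89
89 = (1,0,8)_9 → 1² + 0² + 8² = 65
65 = (7,2)_9 → 7² + 2² = 53  — 53 repeats.
That took 6 steps.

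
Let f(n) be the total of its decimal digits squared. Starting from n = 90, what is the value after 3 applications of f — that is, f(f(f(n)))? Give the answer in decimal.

61

90 → 9² + 0² = 81
81 → 8² + 1² = 65
65 → 6² + 5² = 61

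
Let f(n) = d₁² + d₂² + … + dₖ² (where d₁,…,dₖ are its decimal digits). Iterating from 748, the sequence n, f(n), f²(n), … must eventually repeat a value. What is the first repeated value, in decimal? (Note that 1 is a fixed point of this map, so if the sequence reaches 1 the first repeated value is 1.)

748 → 7² + 4² + 8² = 129
129 → 1² + 2² + 9² = 86
86 → 8² + 6² = 100
100 → 1² + 0² + 0² = 1  — reached the fixed point 1.
1 → 1, so 1 is the first repeated value.

1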